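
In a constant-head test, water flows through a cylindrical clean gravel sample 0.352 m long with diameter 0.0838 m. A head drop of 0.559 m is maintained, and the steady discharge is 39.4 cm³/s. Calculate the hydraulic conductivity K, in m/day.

389

Cross-sectional area A = π·(d/2)² = π × (0.0838/2)² = 0.005515 m².
Convert discharge: 39.4 cm³/s = 3.940e-05 m³/s.
Darcy's law rearranged: K = Q·L / (A·Δh) = 3.940e-05 × 0.352 / (0.005515 × 0.559) = 0.004498 m/s = 388.7 m/day.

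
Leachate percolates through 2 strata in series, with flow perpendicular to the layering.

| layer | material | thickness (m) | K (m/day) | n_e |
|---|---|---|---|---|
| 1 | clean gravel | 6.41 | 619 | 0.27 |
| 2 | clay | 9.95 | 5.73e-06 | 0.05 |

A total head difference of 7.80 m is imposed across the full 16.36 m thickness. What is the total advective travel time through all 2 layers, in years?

With flow normal to the layers, continuity requires the same specific discharge q through every layer.
Σ(b_i/K_i) = 6.41/619 + 9.95/5.73e-06 = 1.736e+06 d.
q = Δh / Σ(b_i/K_i) = 7.80 / 1.736e+06 = 4.492e-06 m/day.
In each layer the seepage velocity is v_i = q/n_i, so the layer transit time is t_i = b_i·n_i / q:
  layer 1 (clean gravel): t_1 = 6.41 × 0.27 / 4.492e-06 = 3.853e+05 d
  layer 2 (clay): t_2 = 9.95 × 0.05 / 4.492e-06 = 1.108e+05 d
Total t = Σ t_i = 4.961e+05 days = 1358 years.

1360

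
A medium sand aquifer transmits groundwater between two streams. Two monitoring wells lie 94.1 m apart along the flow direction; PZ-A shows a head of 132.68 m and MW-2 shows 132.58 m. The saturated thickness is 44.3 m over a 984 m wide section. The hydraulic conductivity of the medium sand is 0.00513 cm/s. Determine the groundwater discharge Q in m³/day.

Convert K: 0.00513 cm/s × 864 = 4.432 m/day.
Cross-sectional area A = 984 × 44.3 = 43591 m².
Hydraulic gradient i = (132.68 − 132.58) / 94.1 = 0.1 / 94.1 = 0.001063.
Darcy's law: Q = K · A · i = 4.432 × 43591 × 0.001063 = 205.3 m³/day.

205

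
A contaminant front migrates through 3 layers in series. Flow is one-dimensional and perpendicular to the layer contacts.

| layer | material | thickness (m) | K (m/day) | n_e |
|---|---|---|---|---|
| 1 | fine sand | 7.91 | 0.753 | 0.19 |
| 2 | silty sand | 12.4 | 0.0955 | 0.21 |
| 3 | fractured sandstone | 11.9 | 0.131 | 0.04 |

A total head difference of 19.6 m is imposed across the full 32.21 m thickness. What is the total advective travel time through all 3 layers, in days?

54.1

With flow normal to the layers, continuity requires the same specific discharge q through every layer.
Σ(b_i/K_i) = 7.91/0.753 + 12.4/0.0955 + 11.9/0.131 = 231.2 d.
q = Δh / Σ(b_i/K_i) = 19.6 / 231.2 = 0.08478 m/day.
In each layer the seepage velocity is v_i = q/n_i, so the layer transit time is t_i = b_i·n_i / q:
  layer 1 (fine sand): t_1 = 7.91 × 0.19 / 0.08478 = 17.73 d
  layer 2 (silty sand): t_2 = 12.4 × 0.21 / 0.08478 = 30.71 d
  layer 3 (fractured sandstone): t_3 = 11.9 × 0.04 / 0.08478 = 5.615 d
Total t = Σ t_i = 54.06 days.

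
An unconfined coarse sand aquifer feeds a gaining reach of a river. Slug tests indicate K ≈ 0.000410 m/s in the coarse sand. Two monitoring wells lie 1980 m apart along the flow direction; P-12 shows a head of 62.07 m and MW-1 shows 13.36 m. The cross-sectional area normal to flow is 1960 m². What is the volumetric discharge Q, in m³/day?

Convert K: 0.000410 m/s × 86400 = 35.42 m/day.
Hydraulic gradient i = (62.07 − 13.36) / 1980 = 48.71 / 1980 = 0.02460.
Darcy's law: Q = K · A · i = 35.42 × 1960 × 0.02460 = 1708 m³/day.

1710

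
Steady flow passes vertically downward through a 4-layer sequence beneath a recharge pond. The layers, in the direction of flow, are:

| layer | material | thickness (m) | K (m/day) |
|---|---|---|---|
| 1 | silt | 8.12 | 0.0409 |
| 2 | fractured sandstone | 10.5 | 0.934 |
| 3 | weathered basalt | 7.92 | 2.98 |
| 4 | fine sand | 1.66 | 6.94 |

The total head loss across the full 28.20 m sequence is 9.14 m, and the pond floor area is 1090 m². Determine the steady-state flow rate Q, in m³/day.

46.8

Flow is perpendicular to layering, so the layers act in series and the equivalent K is the thickness-weighted harmonic mean.
Total thickness L = 8.12 + 10.5 + 7.92 + 1.66 = 28.20 m.
Σ(b_i/K_i) = 8.12/0.0409 + 10.5/0.934 + 7.92/2.98 + 1.66/6.94 = 212.7 d.
K_eq = L / Σ(b_i/K_i) = 28.20 / 212.7 = 0.1326 m/day.
Q = K_eq · A · (Δh/L) = 0.1326 × 1090 × (9.14/28.20) = 46.84 m³/day.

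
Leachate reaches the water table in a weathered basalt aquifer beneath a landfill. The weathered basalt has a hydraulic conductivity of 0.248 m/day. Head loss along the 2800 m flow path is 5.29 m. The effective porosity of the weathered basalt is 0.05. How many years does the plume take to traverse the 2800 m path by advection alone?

Hydraulic gradient i = Δh / L = 5.29 / 2800 = 0.001889.
Darcy flux q = K · i = 0.2480 × 0.001889 = 0.0004685 m/day.
Seepage velocity v = q / n_e = 0.0004685 / 0.05 = 0.009371 m/day.
Travel time t = L / v = 2800 / 0.009371 = 2.988e+05 days = 818.1 years.

818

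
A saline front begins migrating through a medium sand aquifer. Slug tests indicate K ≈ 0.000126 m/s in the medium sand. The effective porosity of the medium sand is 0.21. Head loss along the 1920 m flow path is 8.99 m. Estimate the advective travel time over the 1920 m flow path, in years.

Convert K: 0.000126 m/s × 86400 = 10.89 m/day.
Hydraulic gradient i = Δh / L = 8.99 / 1920 = 0.004682.
Darcy flux q = K · i = 10.89 × 0.004682 = 0.05097 m/day.
Seepage velocity v = q / n_e = 0.05097 / 0.21 = 0.2427 m/day.
Travel time t = L / v = 1920 / 0.2427 = 7910 days = 21.66 years.

21.7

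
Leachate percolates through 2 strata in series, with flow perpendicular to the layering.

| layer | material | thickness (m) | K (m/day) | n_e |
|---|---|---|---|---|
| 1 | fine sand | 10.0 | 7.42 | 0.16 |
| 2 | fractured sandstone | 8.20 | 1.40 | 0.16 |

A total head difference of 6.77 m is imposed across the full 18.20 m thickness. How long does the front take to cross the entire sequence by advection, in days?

With flow normal to the layers, continuity requires the same specific discharge q through every layer.
Σ(b_i/K_i) = 10.0/7.42 + 8.20/1.40 = 7.205 d.
q = Δh / Σ(b_i/K_i) = 6.77 / 7.205 = 0.9396 m/day.
In each layer the seepage velocity is v_i = q/n_i, so the layer transit time is t_i = b_i·n_i / q:
  layer 1 (fine sand): t_1 = 10.0 × 0.16 / 0.9396 = 1.703 d
  layer 2 (fractured sandstone): t_2 = 8.20 × 0.16 / 0.9396 = 1.396 d
Total t = Σ t_i = 3.099 days.

3.10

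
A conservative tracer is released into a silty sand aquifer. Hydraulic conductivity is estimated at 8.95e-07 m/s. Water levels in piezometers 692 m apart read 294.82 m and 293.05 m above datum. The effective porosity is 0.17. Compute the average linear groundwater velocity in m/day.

Convert K: 8.95e-07 m/s × 86400 = 0.07733 m/day.
Hydraulic gradient i = (294.82 − 293.05) / 692 = 1.77 / 692 = 0.002558.
Darcy flux q = K · i = 0.07733 × 0.002558 = 0.0001978 m/day.
Seepage velocity v = q / n_e = 0.0001978 / 0.17 = 0.001163 m/day.

0.00116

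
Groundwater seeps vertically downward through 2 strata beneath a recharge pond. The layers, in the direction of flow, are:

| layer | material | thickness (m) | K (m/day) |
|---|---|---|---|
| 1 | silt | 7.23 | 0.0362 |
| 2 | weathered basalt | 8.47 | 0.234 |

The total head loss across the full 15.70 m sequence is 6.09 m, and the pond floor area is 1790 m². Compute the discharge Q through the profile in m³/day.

Flow is perpendicular to layering, so the layers act in series and the equivalent K is the thickness-weighted harmonic mean.
Total thickness L = 7.23 + 8.47 = 15.70 m.
Σ(b_i/K_i) = 7.23/0.0362 + 8.47/0.234 = 235.9 d.
K_eq = L / Σ(b_i/K_i) = 15.70 / 235.9 = 0.06655 m/day.
Q = K_eq · A · (Δh/L) = 0.06655 × 1790 × (6.09/15.70) = 46.21 m³/day.

46.2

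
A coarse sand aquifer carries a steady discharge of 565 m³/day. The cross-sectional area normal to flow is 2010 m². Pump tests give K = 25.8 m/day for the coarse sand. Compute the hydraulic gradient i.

From Q = K·A·i, i = Q / (K·A) = 565 / (25.80 × 2010) = 0.01090.

0.0109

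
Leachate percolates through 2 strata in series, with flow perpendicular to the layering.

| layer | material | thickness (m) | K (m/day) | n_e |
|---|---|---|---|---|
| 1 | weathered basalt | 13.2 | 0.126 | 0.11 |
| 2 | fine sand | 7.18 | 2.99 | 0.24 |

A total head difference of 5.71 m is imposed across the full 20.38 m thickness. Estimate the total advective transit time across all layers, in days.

59.6

With flow normal to the layers, continuity requires the same specific discharge q through every layer.
Σ(b_i/K_i) = 13.2/0.126 + 7.18/2.99 = 107.2 d.
q = Δh / Σ(b_i/K_i) = 5.71 / 107.2 = 0.05328 m/day.
In each layer the seepage velocity is v_i = q/n_i, so the layer transit time is t_i = b_i·n_i / q:
  layer 1 (weathered basalt): t_1 = 13.2 × 0.11 / 0.05328 = 27.25 d
  layer 2 (fine sand): t_2 = 7.18 × 0.24 / 0.05328 = 32.34 d
Total t = Σ t_i = 59.59 days.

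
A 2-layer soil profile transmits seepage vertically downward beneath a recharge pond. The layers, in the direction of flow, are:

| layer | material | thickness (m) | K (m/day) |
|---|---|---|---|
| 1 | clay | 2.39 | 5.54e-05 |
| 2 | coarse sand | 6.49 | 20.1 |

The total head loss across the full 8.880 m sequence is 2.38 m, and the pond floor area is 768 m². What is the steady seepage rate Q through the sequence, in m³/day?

Flow is perpendicular to layering, so the layers act in series and the equivalent K is the thickness-weighted harmonic mean.
Total thickness L = 2.39 + 6.49 = 8.880 m.
Σ(b_i/K_i) = 2.39/5.54e-05 + 6.49/20.1 = 43141 d.
K_eq = L / Σ(b_i/K_i) = 8.880 / 43141 = 0.0002058 m/day.
Q = K_eq · A · (Δh/L) = 0.0002058 × 768 × (2.38/8.880) = 0.04237 m³/day.

0.0424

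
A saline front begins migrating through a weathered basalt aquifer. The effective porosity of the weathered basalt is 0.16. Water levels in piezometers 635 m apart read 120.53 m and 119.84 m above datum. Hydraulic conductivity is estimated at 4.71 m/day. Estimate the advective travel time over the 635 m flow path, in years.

54.4

Hydraulic gradient i = (120.53 − 119.84) / 635 = 0.69 / 635 = 0.001087.
Darcy flux q = K · i = 4.710 × 0.001087 = 0.005118 m/day.
Seepage velocity v = q / n_e = 0.005118 / 0.16 = 0.03199 m/day.
Travel time t = L / v = 635 / 0.03199 = 19852 days = 54.35 years.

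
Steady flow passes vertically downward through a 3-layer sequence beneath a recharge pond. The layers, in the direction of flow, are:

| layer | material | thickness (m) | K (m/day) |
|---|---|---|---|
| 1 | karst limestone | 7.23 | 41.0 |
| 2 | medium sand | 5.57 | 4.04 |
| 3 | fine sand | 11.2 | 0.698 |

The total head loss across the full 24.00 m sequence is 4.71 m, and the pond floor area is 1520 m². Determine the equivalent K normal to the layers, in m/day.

1.36

Flow is perpendicular to layering, so the layers act in series and the equivalent K is the thickness-weighted harmonic mean.
Total thickness L = 7.23 + 5.57 + 11.2 = 24.00 m.
Σ(b_i/K_i) = 7.23/41.0 + 5.57/4.04 + 11.2/0.698 = 17.60 d.
K_eq = L / Σ(b_i/K_i) = 24.00 / 17.60 = 1.364 m/day.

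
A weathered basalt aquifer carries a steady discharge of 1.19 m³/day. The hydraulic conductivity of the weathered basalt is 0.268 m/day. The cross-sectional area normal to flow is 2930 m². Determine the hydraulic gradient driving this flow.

0.00152

From Q = K·A·i, i = Q / (K·A) = 1.19 / (0.2680 × 2930) = 0.001515.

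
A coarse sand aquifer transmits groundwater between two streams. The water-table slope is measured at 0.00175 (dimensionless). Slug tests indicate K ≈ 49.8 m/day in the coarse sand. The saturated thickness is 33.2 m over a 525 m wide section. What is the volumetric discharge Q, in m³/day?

Cross-sectional area A = 525 × 33.2 = 17430 m².
Hydraulic gradient i = 0.00175.
Darcy's law: Q = K · A · i = 49.80 × 17430 × 0.001750 = 1519 m³/day.

1520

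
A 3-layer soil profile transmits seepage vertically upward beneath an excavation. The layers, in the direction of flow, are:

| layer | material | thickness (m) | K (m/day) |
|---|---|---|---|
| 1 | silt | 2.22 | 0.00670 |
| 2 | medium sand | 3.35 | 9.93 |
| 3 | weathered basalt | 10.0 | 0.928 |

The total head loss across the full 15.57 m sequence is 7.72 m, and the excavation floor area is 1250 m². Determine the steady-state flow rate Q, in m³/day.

28.2

Flow is perpendicular to layering, so the layers act in series and the equivalent K is the thickness-weighted harmonic mean.
Total thickness L = 2.22 + 3.35 + 10.0 = 15.57 m.
Σ(b_i/K_i) = 2.22/0.00670 + 3.35/9.93 + 10.0/0.928 = 342.5 d.
K_eq = L / Σ(b_i/K_i) = 15.57 / 342.5 = 0.04547 m/day.
Q = K_eq · A · (Δh/L) = 0.04547 × 1250 × (7.72/15.57) = 28.18 m³/day.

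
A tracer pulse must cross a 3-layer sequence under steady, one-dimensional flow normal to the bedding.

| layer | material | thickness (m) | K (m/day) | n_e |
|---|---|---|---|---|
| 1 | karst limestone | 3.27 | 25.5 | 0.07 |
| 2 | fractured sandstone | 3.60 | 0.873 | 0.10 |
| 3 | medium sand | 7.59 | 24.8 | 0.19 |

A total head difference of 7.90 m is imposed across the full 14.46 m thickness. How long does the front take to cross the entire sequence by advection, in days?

1.17

With flow normal to the layers, continuity requires the same specific discharge q through every layer.
Σ(b_i/K_i) = 3.27/25.5 + 3.60/0.873 + 7.59/24.8 = 4.558 d.
q = Δh / Σ(b_i/K_i) = 7.90 / 4.558 = 1.733 m/day.
In each layer the seepage velocity is v_i = q/n_i, so the layer transit time is t_i = b_i·n_i / q:
  layer 1 (karst limestone): t_1 = 3.27 × 0.07 / 1.733 = 0.1321 d
  layer 2 (fractured sandstone): t_2 = 3.60 × 0.10 / 1.733 = 0.2077 d
  layer 3 (medium sand): t_3 = 7.59 × 0.19 / 1.733 = 0.8320 d
Total t = Σ t_i = 1.172 days.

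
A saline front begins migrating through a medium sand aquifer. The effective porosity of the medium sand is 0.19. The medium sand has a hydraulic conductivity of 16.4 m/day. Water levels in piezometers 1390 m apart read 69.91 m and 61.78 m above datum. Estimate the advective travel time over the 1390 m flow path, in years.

Hydraulic gradient i = (69.91 − 61.78) / 1390 = 8.13 / 1390 = 0.005849.
Darcy flux q = K · i = 16.40 × 0.005849 = 0.09592 m/day.
Seepage velocity v = q / n_e = 0.09592 / 0.19 = 0.5049 m/day.
Travel time t = L / v = 1390 / 0.5049 = 2753 days = 7.538 years.

7.54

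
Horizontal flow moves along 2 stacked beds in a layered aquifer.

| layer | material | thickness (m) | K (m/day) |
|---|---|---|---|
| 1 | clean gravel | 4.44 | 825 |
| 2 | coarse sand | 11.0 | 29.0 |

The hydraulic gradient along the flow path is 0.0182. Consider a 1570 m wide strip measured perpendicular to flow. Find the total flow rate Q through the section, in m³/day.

Flow is parallel to layering, so each bed carries its own Darcy discharge and the transmissivities add.
Σ(K_i·b_i) = 825×4.44 + 29.0×11.0 = 3982 m²/day.
Hydraulic gradient i = 0.0182.
Q = Σ(K_i·b_i) · W · i = 3982 × 1570 × 0.01820 = 1.138e+05 m³/day.

114000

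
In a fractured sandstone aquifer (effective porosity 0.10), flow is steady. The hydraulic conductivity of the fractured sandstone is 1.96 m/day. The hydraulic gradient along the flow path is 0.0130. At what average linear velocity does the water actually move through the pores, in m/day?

Hydraulic gradient i = 0.0130.
Darcy flux q = K · i = 1.960 × 0.01300 = 0.02548 m/day.
Seepage velocity v = q / n_e = 0.02548 / 0.10 = 0.2548 m/day.

0.255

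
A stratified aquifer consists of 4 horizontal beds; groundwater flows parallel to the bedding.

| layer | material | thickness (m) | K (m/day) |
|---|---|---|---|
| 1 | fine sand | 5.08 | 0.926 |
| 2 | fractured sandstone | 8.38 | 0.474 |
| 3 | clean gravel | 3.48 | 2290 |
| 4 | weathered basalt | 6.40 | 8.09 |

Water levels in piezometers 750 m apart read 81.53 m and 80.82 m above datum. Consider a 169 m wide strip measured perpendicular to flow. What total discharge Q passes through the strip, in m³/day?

Flow is parallel to layering, so each bed carries its own Darcy discharge and the transmissivities add.
Σ(K_i·b_i) = 0.926×5.08 + 0.474×8.38 + 2290×3.48 + 8.09×6.40 = 8030 m²/day.
Hydraulic gradient i = (81.53 − 80.82) / 750 = 0.71 / 750 = 0.0009467.
Q = Σ(K_i·b_i) · W · i = 8030 × 169 × 0.0009467 = 1285 m³/day.

1280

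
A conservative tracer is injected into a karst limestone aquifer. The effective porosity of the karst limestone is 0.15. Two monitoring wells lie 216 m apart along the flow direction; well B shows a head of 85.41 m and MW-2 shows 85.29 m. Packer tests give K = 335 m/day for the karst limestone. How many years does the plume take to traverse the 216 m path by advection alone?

Hydraulic gradient i = (85.41 − 85.29) / 216 = 0.12 / 216 = 0.0005556.
Darcy flux q = K · i = 335.0 × 0.0005556 = 0.1861 m/day.
Seepage velocity v = q / n_e = 0.1861 / 0.15 = 1.241 m/day.
Travel time t = L / v = 216 / 1.241 = 174.1 days = 0.4766 years.

0.477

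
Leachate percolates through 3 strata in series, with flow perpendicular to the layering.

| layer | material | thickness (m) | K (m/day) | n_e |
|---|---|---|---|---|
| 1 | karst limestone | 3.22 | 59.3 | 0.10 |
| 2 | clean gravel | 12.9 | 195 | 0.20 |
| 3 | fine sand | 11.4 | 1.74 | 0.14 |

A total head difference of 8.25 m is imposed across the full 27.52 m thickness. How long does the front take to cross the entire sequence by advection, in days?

With flow normal to the layers, continuity requires the same specific discharge q through every layer.
Σ(b_i/K_i) = 3.22/59.3 + 12.9/195 + 11.4/1.74 = 6.672 d.
q = Δh / Σ(b_i/K_i) = 8.25 / 6.672 = 1.236 m/day.
In each layer the seepage velocity is v_i = q/n_i, so the layer transit time is t_i = b_i·n_i / q:
  layer 1 (karst limestone): t_1 = 3.22 × 0.10 / 1.236 = 0.2604 d
  layer 2 (clean gravel): t_2 = 12.9 × 0.20 / 1.236 = 2.087 d
  layer 3 (fine sand): t_3 = 11.4 × 0.14 / 1.236 = 1.291 d
Total t = Σ t_i = 3.638 days.

3.64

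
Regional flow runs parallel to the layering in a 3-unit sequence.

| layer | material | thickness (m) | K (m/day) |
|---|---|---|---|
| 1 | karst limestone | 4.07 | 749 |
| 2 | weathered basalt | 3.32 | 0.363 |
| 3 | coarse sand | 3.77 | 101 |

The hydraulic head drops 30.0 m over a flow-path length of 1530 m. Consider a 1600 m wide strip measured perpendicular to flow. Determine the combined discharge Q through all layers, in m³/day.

108000

Flow is parallel to layering, so each bed carries its own Darcy discharge and the transmissivities add.
Σ(K_i·b_i) = 749×4.07 + 0.363×3.32 + 101×3.77 = 3430 m²/day.
Hydraulic gradient i = Δh / L = 30.0 / 1530 = 0.01961.
Q = Σ(K_i·b_i) · W · i = 3430 × 1600 × 0.01961 = 1.076e+05 m³/day.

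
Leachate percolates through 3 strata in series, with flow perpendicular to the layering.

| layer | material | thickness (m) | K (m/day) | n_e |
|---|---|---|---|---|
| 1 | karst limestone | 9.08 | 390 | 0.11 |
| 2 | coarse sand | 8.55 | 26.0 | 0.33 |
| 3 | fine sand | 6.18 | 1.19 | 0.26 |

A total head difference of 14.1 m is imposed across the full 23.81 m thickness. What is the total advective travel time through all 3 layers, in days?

2.13

With flow normal to the layers, continuity requires the same specific discharge q through every layer.
Σ(b_i/K_i) = 9.08/390 + 8.55/26.0 + 6.18/1.19 = 5.545 d.
q = Δh / Σ(b_i/K_i) = 14.1 / 5.545 = 2.543 m/day.
In each layer the seepage velocity is v_i = q/n_i, so the layer transit time is t_i = b_i·n_i / q:
  layer 1 (karst limestone): t_1 = 9.08 × 0.11 / 2.543 = 0.3928 d
  layer 2 (coarse sand): t_2 = 8.55 × 0.33 / 2.543 = 1.110 d
  layer 3 (fine sand): t_3 = 6.18 × 0.26 / 2.543 = 0.6319 d
Total t = Σ t_i = 2.134 days.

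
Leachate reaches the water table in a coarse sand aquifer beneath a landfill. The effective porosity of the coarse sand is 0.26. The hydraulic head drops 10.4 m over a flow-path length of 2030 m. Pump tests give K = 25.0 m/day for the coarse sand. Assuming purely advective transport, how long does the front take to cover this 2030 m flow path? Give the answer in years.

11.3

Hydraulic gradient i = Δh / L = 10.4 / 2030 = 0.005123.
Darcy flux q = K · i = 25.00 × 0.005123 = 0.1281 m/day.
Seepage velocity v = q / n_e = 0.1281 / 0.26 = 0.4926 m/day.
Travel time t = L / v = 2030 / 0.4926 = 4121 days = 11.28 years.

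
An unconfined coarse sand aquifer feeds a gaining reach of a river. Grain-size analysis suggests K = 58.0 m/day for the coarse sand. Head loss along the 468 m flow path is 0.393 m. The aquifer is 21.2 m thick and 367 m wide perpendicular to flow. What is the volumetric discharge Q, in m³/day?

Cross-sectional area A = 367 × 21.2 = 7780 m².
Hydraulic gradient i = Δh / L = 0.393 / 468 = 0.0008397.
Darcy's law: Q = K · A · i = 58.00 × 7780 × 0.0008397 = 378.9 m³/day.

379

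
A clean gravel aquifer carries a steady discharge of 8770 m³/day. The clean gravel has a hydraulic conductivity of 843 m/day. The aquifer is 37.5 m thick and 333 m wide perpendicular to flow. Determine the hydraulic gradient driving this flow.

0.000833

Cross-sectional area A = 333 × 37.5 = 12488 m².
From Q = K·A·i, i = Q / (K·A) = 8770 / (843.0 × 12488) = 0.0008331.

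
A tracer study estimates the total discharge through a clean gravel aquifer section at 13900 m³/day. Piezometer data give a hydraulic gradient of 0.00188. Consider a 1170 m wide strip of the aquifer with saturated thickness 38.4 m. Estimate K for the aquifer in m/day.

Cross-sectional area A = 1170 × 38.4 = 44928 m².
Hydraulic gradient i = 0.00188.
From Q = K·A·i, K = Q / (A·i) = 13900 / (44928 × 0.001880) = 164.6 m/day.

165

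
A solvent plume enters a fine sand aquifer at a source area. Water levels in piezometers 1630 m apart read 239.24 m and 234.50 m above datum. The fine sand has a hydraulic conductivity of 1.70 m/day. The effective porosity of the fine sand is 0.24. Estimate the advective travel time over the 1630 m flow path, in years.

217

Hydraulic gradient i = (239.24 − 234.50) / 1630 = 4.74 / 1630 = 0.002908.
Darcy flux q = K · i = 1.700 × 0.002908 = 0.004944 m/day.
Seepage velocity v = q / n_e = 0.004944 / 0.24 = 0.02060 m/day.
Travel time t = L / v = 1630 / 0.02060 = 79133 days = 216.7 years.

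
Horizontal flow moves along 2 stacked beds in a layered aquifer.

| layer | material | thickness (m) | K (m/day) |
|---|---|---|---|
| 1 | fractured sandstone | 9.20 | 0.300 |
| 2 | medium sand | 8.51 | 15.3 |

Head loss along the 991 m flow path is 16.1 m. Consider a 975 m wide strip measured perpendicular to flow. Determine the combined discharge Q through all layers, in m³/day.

Flow is parallel to layering, so each bed carries its own Darcy discharge and the transmissivities add.
Σ(K_i·b_i) = 0.300×9.20 + 15.3×8.51 = 133.0 m²/day.
Hydraulic gradient i = Δh / L = 16.1 / 991 = 0.01625.
Q = Σ(K_i·b_i) · W · i = 133.0 × 975 × 0.01625 = 2106 m³/day.

2110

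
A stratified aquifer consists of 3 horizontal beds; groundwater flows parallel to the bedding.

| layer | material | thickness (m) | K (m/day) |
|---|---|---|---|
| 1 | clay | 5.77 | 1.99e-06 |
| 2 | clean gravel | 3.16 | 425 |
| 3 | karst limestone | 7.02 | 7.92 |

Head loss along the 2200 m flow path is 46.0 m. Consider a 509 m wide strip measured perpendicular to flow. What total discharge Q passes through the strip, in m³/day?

14900

Flow is parallel to layering, so each bed carries its own Darcy discharge and the transmissivities add.
Σ(K_i·b_i) = 1.99e-06×5.77 + 425×3.16 + 7.92×7.02 = 1399 m²/day.
Hydraulic gradient i = Δh / L = 46.0 / 2200 = 0.02091.
Q = Σ(K_i·b_i) · W · i = 1399 × 509 × 0.02091 = 14885 m³/day.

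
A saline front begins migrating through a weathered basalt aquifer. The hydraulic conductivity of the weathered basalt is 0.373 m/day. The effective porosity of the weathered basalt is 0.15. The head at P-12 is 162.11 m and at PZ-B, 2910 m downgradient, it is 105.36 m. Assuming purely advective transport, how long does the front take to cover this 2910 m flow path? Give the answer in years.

164

Hydraulic gradient i = (162.11 − 105.36) / 2910 = 56.75 / 2910 = 0.01950.
Darcy flux q = K · i = 0.3730 × 0.01950 = 0.007274 m/day.
Seepage velocity v = q / n_e = 0.007274 / 0.15 = 0.04849 m/day.
Travel time t = L / v = 2910 / 0.04849 = 60007 days = 164.3 years.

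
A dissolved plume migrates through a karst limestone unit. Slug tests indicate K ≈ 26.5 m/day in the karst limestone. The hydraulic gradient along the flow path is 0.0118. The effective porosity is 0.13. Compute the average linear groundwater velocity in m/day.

2.41

Hydraulic gradient i = 0.0118.
Darcy flux q = K · i = 26.50 × 0.01180 = 0.3127 m/day.
Seepage velocity v = q / n_e = 0.3127 / 0.13 = 2.405 m/day.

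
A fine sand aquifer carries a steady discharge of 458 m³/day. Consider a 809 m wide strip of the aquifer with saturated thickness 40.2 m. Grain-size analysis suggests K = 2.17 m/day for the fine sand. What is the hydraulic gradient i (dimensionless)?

0.00649

Cross-sectional area A = 809 × 40.2 = 32522 m².
From Q = K·A·i, i = Q / (K·A) = 458 / (2.170 × 32522) = 0.006490.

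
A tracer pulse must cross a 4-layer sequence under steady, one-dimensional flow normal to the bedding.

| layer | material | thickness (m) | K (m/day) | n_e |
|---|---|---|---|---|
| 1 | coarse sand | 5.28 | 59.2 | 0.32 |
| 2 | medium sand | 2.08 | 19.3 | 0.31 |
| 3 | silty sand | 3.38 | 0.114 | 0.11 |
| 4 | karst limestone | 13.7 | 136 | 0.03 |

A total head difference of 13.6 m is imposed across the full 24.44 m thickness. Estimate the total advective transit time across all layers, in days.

With flow normal to the layers, continuity requires the same specific discharge q through every layer.
Σ(b_i/K_i) = 5.28/59.2 + 2.08/19.3 + 3.38/0.114 + 13.7/136 = 29.95 d.
q = Δh / Σ(b_i/K_i) = 13.6 / 29.95 = 0.4541 m/day.
In each layer the seepage velocity is v_i = q/n_i, so the layer transit time is t_i = b_i·n_i / q:
  layer 1 (coarse sand): t_1 = 5.28 × 0.32 / 0.4541 = 3.720 d
  layer 2 (medium sand): t_2 = 2.08 × 0.31 / 0.4541 = 1.420 d
  layer 3 (silty sand): t_3 = 3.38 × 0.11 / 0.4541 = 0.8187 d
  layer 4 (karst limestone): t_4 = 13.7 × 0.03 / 0.4541 = 0.9050 d
Total t = Σ t_i = 6.864 days.

6.86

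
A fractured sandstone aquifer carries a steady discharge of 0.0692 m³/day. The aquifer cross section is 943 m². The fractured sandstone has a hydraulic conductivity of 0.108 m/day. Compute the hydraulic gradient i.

From Q = K·A·i, i = Q / (K·A) = 0.0692 / (0.1080 × 943.0) = 0.0006795.

0.000679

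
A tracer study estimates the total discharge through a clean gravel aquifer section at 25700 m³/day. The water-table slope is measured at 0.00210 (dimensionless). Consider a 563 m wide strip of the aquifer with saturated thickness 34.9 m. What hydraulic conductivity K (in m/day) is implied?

623

Cross-sectional area A = 563 × 34.9 = 19649 m².
Hydraulic gradient i = 0.00210.
From Q = K·A·i, K = Q / (A·i) = 25700 / (19649 × 0.002100) = 622.8 m/day.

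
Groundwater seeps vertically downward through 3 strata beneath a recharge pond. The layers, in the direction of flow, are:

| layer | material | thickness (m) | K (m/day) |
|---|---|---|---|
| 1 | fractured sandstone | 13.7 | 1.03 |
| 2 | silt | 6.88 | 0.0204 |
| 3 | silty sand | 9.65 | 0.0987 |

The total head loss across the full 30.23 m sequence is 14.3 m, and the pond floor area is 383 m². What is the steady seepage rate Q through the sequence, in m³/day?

Flow is perpendicular to layering, so the layers act in series and the equivalent K is the thickness-weighted harmonic mean.
Total thickness L = 13.7 + 6.88 + 9.65 = 30.23 m.
Σ(b_i/K_i) = 13.7/1.03 + 6.88/0.0204 + 9.65/0.0987 = 448.3 d.
K_eq = L / Σ(b_i/K_i) = 30.23 / 448.3 = 0.06743 m/day.
Q = K_eq · A · (Δh/L) = 0.06743 × 383 × (14.3/30.23) = 12.22 m³/day.

12.2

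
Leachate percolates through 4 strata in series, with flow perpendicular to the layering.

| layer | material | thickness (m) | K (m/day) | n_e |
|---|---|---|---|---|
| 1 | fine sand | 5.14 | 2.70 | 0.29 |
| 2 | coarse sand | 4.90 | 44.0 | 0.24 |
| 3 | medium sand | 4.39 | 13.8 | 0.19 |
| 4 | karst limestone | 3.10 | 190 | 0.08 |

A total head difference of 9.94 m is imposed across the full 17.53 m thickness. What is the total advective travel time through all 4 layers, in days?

0.886

With flow normal to the layers, continuity requires the same specific discharge q through every layer.
Σ(b_i/K_i) = 5.14/2.70 + 4.90/44.0 + 4.39/13.8 + 3.10/190 = 2.349 d.
q = Δh / Σ(b_i/K_i) = 9.94 / 2.349 = 4.231 m/day.
In each layer the seepage velocity is v_i = q/n_i, so the layer transit time is t_i = b_i·n_i / q:
  layer 1 (fine sand): t_1 = 5.14 × 0.29 / 4.231 = 0.3523 d
  layer 2 (coarse sand): t_2 = 4.90 × 0.24 / 4.231 = 0.2780 d
  layer 3 (medium sand): t_3 = 4.39 × 0.19 / 4.231 = 0.1972 d
  layer 4 (karst limestone): t_4 = 3.10 × 0.08 / 4.231 = 0.05862 d
Total t = Σ t_i = 0.8861 days.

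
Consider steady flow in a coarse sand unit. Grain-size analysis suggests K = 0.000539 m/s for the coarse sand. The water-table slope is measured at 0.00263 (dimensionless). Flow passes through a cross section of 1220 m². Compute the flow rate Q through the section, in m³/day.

149

Convert K: 0.000539 m/s × 86400 = 46.57 m/day.
Hydraulic gradient i = 0.00263.
Darcy's law: Q = K · A · i = 46.57 × 1220 × 0.002630 = 149.4 m³/day.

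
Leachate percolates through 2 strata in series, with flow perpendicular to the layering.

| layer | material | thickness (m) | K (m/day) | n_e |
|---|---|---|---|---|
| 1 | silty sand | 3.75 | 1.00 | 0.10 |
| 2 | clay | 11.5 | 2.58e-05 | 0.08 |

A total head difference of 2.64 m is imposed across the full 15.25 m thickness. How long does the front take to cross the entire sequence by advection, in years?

599

With flow normal to the layers, continuity requires the same specific discharge q through every layer.
Σ(b_i/K_i) = 3.75/1.00 + 11.5/2.58e-05 = 4.457e+05 d.
q = Δh / Σ(b_i/K_i) = 2.64 / 4.457e+05 = 5.923e-06 m/day.
In each layer the seepage velocity is v_i = q/n_i, so the layer transit time is t_i = b_i·n_i / q:
  layer 1 (silty sand): t_1 = 3.75 × 0.10 / 5.923e-06 = 63315 d
  layer 2 (clay): t_2 = 11.5 × 0.08 / 5.923e-06 = 1.553e+05 d
Total t = Σ t_i = 2.186e+05 days = 598.6 years.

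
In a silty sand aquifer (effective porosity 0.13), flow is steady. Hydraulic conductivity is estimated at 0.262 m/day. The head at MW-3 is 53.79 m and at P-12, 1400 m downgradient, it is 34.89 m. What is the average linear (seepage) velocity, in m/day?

Hydraulic gradient i = (53.79 − 34.89) / 1400 = 18.9 / 1400 = 0.01350.
Darcy flux q = K · i = 0.2620 × 0.01350 = 0.003537 m/day.
Seepage velocity v = q / n_e = 0.003537 / 0.13 = 0.02721 m/day.

0.0272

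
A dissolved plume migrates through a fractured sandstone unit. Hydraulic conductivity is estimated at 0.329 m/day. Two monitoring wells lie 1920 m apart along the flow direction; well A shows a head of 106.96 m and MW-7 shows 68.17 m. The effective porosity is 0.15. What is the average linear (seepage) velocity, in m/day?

0.0443

Hydraulic gradient i = (106.96 − 68.17) / 1920 = 38.79 / 1920 = 0.02020.
Darcy flux q = K · i = 0.3290 × 0.02020 = 0.006647 m/day.
Seepage velocity v = q / n_e = 0.006647 / 0.15 = 0.04431 m/day.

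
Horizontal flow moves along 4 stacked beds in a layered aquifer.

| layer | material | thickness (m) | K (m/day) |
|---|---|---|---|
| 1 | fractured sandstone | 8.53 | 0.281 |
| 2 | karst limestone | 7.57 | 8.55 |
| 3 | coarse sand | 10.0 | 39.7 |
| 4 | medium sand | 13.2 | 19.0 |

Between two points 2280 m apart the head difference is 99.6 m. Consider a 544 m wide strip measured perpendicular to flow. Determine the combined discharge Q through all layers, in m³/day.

Flow is parallel to layering, so each bed carries its own Darcy discharge and the transmissivities add.
Σ(K_i·b_i) = 0.281×8.53 + 8.55×7.57 + 39.7×10.0 + 19.0×13.2 = 714.9 m²/day.
Hydraulic gradient i = Δh / L = 99.6 / 2280 = 0.04368.
Q = Σ(K_i·b_i) · W · i = 714.9 × 544 × 0.04368 = 16990 m³/day.

17000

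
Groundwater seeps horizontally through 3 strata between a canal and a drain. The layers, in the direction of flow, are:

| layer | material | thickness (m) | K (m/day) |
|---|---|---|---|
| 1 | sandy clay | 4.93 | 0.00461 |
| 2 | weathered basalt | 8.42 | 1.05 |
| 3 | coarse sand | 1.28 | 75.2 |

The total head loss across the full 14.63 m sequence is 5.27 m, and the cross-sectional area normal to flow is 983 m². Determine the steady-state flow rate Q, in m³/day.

Flow is perpendicular to layering, so the layers act in series and the equivalent K is the thickness-weighted harmonic mean.
Total thickness L = 4.93 + 8.42 + 1.28 = 14.63 m.
Σ(b_i/K_i) = 4.93/0.00461 + 8.42/1.05 + 1.28/75.2 = 1077 d.
K_eq = L / Σ(b_i/K_i) = 14.63 / 1077 = 0.01358 m/day.
Q = K_eq · A · (Δh/L) = 0.01358 × 983 × (5.27/14.63) = 4.808 m³/day.

4.81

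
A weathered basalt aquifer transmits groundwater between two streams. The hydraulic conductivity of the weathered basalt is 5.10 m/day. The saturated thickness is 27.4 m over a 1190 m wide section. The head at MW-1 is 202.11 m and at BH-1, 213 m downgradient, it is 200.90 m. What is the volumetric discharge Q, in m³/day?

945

Cross-sectional area A = 1190 × 27.4 = 32606 m².
Hydraulic gradient i = (202.11 − 200.90) / 213 = 1.21 / 213 = 0.005681.
Darcy's law: Q = K · A · i = 5.100 × 32606 × 0.005681 = 944.7 m³/day.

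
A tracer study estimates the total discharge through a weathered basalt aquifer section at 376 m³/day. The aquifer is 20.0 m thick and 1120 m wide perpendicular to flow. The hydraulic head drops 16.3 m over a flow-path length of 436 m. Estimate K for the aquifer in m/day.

Cross-sectional area A = 1120 × 20.0 = 22400 m².
Hydraulic gradient i = Δh / L = 16.3 / 436 = 0.03739.
From Q = K·A·i, K = Q / (A·i) = 376 / (22400 × 0.03739) = 0.4490 m/day.

0.449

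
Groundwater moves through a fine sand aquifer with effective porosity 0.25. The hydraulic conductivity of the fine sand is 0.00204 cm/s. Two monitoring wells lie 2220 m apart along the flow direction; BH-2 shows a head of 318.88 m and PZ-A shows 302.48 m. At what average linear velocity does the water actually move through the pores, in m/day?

Convert K: 0.00204 cm/s × 864 = 1.763 m/day.
Hydraulic gradient i = (318.88 − 302.48) / 2220 = 16.4 / 2220 = 0.007387.
Darcy flux q = K · i = 1.763 × 0.007387 = 0.01302 m/day.
Seepage velocity v = q / n_e = 0.01302 / 0.25 = 0.05208 m/day.

0.0521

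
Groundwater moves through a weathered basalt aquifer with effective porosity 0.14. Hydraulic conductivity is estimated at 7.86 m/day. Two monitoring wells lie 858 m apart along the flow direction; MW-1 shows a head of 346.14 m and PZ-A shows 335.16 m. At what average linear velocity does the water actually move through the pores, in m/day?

Hydraulic gradient i = (346.14 − 335.16) / 858 = 10.98 / 858 = 0.01280.
Darcy flux q = K · i = 7.860 × 0.01280 = 0.1006 m/day.
Seepage velocity v = q / n_e = 0.1006 / 0.14 = 0.7185 m/day.

0.718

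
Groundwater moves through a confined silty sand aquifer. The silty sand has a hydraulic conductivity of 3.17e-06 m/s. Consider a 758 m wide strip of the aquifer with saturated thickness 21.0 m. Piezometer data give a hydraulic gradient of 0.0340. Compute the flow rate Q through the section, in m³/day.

148

Convert K: 3.17e-06 m/s × 86400 = 0.2739 m/day.
Cross-sectional area A = 758 × 21.0 = 15918 m².
Hydraulic gradient i = 0.0340.
Darcy's law: Q = K · A · i = 0.2739 × 15918 × 0.03400 = 148.2 m³/day.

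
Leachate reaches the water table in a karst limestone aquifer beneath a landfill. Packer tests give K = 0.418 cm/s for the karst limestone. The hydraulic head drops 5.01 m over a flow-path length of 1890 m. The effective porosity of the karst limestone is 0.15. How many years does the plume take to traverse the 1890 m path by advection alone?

Convert K: 0.418 cm/s × 864 = 361.2 m/day.
Hydraulic gradient i = Δh / L = 5.01 / 1890 = 0.002651.
Darcy flux q = K · i = 361.2 × 0.002651 = 0.9573 m/day.
Seepage velocity v = q / n_e = 0.9573 / 0.15 = 6.382 m/day.
Travel time t = L / v = 1890 / 6.382 = 296.1 days = 0.8108 years.

0.811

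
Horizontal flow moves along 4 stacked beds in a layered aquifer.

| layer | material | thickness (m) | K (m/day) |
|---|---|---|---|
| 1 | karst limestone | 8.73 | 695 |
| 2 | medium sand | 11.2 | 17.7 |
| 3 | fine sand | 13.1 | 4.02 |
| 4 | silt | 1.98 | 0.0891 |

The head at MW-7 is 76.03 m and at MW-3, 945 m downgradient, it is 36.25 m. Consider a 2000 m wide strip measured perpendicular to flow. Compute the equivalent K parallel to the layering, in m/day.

Flow is parallel to layering, so each bed carries its own Darcy discharge and the transmissivities add.
Σ(K_i·b_i) = 695×8.73 + 17.7×11.2 + 4.02×13.1 + 0.0891×1.98 = 6318 m²/day.
Total thickness b = 35.01 m, so K_eq = Σ(K_i·b_i)/b = 180.5 m/day.

180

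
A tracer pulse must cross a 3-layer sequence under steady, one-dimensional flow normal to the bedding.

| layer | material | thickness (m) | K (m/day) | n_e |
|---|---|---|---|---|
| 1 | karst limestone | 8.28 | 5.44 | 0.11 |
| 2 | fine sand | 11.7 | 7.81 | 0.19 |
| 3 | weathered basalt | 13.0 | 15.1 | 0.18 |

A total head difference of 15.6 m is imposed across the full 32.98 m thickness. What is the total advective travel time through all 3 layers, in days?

1.36

With flow normal to the layers, continuity requires the same specific discharge q through every layer.
Σ(b_i/K_i) = 8.28/5.44 + 11.7/7.81 + 13.0/15.1 = 3.881 d.
q = Δh / Σ(b_i/K_i) = 15.6 / 3.881 = 4.020 m/day.
In each layer the seepage velocity is v_i = q/n_i, so the layer transit time is t_i = b_i·n_i / q:
  layer 1 (karst limestone): t_1 = 8.28 × 0.11 / 4.020 = 0.2266 d
  layer 2 (fine sand): t_2 = 11.7 × 0.19 / 4.020 = 0.5531 d
  layer 3 (weathered basalt): t_3 = 13.0 × 0.18 / 4.020 = 0.5822 d
Total t = Σ t_i = 1.362 days.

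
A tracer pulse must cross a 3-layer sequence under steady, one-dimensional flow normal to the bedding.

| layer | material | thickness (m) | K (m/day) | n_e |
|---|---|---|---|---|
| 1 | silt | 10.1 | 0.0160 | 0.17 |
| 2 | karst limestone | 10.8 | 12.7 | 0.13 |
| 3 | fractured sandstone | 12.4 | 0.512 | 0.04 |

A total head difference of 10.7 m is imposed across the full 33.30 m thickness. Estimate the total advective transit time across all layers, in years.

0.607

With flow normal to the layers, continuity requires the same specific discharge q through every layer.
Σ(b_i/K_i) = 10.1/0.0160 + 10.8/12.7 + 12.4/0.512 = 656.3 d.
q = Δh / Σ(b_i/K_i) = 10.7 / 656.3 = 0.01630 m/day.
In each layer the seepage velocity is v_i = q/n_i, so the layer transit time is t_i = b_i·n_i / q:
  layer 1 (silt): t_1 = 10.1 × 0.17 / 0.01630 = 105.3 d
  layer 2 (karst limestone): t_2 = 10.8 × 0.13 / 0.01630 = 86.12 d
  layer 3 (fractured sandstone): t_3 = 12.4 × 0.04 / 0.01630 = 30.42 d
Total t = Σ t_i = 221.9 days = 0.6074 years.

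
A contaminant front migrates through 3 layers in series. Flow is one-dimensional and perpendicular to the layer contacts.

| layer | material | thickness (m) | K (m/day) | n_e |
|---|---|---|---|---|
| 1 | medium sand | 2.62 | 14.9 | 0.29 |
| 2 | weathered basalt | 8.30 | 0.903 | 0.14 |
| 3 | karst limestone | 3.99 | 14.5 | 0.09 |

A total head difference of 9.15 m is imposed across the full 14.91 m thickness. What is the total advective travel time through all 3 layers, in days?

2.40

With flow normal to the layers, continuity requires the same specific discharge q through every layer.
Σ(b_i/K_i) = 2.62/14.9 + 8.30/0.903 + 3.99/14.5 = 9.643 d.
q = Δh / Σ(b_i/K_i) = 9.15 / 9.643 = 0.9489 m/day.
In each layer the seepage velocity is v_i = q/n_i, so the layer transit time is t_i = b_i·n_i / q:
  layer 1 (medium sand): t_1 = 2.62 × 0.29 / 0.9489 = 0.8007 d
  layer 2 (weathered basalt): t_2 = 8.30 × 0.14 / 0.9489 = 1.225 d
  layer 3 (karst limestone): t_3 = 3.99 × 0.09 / 0.9489 = 0.3784 d
Total t = Σ t_i = 2.404 days.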